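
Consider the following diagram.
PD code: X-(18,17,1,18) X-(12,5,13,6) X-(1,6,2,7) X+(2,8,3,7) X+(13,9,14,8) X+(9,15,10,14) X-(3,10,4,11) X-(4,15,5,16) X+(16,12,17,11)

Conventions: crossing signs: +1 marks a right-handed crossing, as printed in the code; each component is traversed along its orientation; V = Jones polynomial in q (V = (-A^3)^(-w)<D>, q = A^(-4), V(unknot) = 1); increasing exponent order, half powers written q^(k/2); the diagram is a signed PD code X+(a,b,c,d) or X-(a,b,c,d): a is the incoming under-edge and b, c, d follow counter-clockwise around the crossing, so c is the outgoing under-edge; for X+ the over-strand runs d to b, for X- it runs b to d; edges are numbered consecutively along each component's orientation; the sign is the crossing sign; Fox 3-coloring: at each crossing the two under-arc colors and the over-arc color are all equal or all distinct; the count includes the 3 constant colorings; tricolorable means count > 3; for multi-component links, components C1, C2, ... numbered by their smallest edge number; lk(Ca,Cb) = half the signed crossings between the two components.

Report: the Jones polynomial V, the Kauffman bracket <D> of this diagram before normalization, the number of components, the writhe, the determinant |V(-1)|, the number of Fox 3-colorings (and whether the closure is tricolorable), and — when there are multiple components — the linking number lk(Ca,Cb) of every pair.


V = 1
<D> = -A^-3 (w = -1)
1 component over 9 crossings, w = -1
3 Fox colorings among 3^9, |V(-1)| = 1: not tricolorable
why: |V(-1)| = 1: so not tricolorable, since 3 does not divide 1


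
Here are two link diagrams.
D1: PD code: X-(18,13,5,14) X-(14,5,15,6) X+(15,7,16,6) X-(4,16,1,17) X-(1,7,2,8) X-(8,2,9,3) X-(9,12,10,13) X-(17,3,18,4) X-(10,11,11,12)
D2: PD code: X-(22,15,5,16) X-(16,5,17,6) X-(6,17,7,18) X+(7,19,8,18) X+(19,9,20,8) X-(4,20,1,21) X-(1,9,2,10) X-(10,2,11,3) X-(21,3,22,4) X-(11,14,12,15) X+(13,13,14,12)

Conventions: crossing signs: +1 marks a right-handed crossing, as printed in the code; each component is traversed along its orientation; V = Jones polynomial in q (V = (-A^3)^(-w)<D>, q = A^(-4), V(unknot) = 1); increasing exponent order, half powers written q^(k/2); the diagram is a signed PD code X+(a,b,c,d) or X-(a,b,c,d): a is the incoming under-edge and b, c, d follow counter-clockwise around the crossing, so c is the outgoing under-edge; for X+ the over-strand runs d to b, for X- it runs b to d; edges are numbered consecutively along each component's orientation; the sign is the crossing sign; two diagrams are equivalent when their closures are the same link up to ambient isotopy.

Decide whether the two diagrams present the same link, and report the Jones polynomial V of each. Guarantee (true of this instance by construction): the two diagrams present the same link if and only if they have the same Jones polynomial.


same link: yes
V(D1) = -q^(-11/2) + q^(-9/2) - q^(-7/2) - q^(-3/2)  [9 crossings, <D> = A^-15 + A^-7 - A^-3 + A, w = -7]
V(D2) = -q^(-11/2) + q^(-9/2) - q^(-7/2) - q^(-3/2)  (w -5, c 11, <D> = A^-9 + A^-1 - A^3 + A^7)
note: all 2 diagrams share one V(q), hence one class


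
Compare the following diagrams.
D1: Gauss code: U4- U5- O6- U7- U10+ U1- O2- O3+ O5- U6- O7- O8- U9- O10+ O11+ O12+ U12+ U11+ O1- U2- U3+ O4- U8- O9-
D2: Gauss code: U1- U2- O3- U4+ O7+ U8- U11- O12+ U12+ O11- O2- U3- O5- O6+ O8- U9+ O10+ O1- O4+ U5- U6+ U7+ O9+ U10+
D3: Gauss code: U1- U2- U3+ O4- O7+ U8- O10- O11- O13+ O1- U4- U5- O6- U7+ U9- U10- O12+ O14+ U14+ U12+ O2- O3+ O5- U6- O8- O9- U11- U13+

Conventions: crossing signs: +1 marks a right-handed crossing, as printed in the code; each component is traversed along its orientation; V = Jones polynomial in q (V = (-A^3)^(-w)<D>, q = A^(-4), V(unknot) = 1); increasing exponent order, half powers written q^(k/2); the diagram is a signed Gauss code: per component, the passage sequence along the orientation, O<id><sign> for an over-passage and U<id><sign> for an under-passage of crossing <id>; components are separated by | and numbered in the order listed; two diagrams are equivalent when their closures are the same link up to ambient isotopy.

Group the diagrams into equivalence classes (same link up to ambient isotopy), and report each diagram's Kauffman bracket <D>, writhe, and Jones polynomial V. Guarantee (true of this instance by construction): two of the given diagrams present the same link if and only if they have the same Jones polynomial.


grouping into links: {D1, D3} | {D2}
V(D1) = q^-8 - 2q^-7 + q^-6 - 2q^-5 + 2q^-4 + q^-2  (w -4, c 12, <D> = A^-4 + 2A^4 - 2A^8 + A^12 - 2A^16 + A^20)
V(D2) = -q^-3 + 2q^-2 - 2q^-1 + 3 - 2q + 2q^2 - q^3  [12 crossings, <D> = -A^-12 + 2A^-8 - 2A^-4 + 3 - 2A^4 + 2A^8 - A^12, w = 0]
V(D3) = q^-8 - 2q^-7 + q^-6 - 2q^-5 + 2q^-4 + q^-2  (w -4, c 14, <D> = A^-4 + 2A^4 - 2A^8 + A^12 - 2A^16 + A^20)
key observation: comparing 3 Jones polynomials yields 2 groups


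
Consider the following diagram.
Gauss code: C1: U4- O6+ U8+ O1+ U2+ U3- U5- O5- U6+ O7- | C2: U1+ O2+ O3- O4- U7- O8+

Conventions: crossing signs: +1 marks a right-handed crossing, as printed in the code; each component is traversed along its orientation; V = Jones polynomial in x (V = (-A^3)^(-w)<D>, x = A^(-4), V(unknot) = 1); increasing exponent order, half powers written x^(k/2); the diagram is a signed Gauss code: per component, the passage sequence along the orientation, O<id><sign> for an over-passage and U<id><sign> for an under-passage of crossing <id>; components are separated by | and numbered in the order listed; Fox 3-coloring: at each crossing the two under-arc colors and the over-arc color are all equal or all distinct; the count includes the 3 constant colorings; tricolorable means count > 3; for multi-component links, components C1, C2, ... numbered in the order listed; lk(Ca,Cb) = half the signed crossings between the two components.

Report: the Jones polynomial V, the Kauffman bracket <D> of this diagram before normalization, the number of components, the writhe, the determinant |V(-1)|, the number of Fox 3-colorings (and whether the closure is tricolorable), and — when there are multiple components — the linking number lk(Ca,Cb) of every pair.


V = -x^(-3/2) + x^(-1/2) - 2x^(1/2) + x^(3/2) - 2x^(5/2) + x^(7/2)
<D> = A^-14 - 2A^-10 + A^-6 - 2A^-2 + A^2 - A^6 (w = 0)
2 components over 8 crossings, w = 0
lk(C1,C2): 0
3 Fox colorings among 3^8, |V(-1)| = 8: not tricolorable
why: w = 0 (over 8 crossings) is diagram-only; (-A^3)^(0) removes it from V


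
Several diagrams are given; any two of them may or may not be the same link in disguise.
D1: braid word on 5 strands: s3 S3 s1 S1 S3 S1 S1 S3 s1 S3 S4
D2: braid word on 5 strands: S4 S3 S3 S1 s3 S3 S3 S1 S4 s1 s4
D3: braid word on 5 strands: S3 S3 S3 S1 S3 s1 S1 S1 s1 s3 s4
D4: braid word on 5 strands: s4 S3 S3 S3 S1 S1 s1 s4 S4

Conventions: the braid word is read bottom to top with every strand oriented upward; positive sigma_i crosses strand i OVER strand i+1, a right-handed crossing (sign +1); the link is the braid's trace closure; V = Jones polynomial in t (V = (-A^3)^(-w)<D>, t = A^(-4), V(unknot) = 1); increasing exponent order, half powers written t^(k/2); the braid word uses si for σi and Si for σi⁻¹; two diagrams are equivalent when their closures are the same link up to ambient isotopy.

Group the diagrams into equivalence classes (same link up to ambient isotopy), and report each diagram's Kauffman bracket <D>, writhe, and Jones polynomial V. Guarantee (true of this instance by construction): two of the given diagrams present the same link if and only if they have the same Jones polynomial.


classes: {D1, D2, D3, D4}
V(D1) = t^(-9/2) - t^(-5/2) - t^(-3/2) - t^(-1/2)  [11 crossings, <D> = A^-13 + A^-9 + A^-5 - A^3, w = -5]
V(D2) = t^(-9/2) - t^(-5/2) - t^(-3/2) - t^(-1/2)  [11 crossings, <D> = A^-13 + A^-9 + A^-5 - A^3, w = -5]
V(D3) = t^(-9/2) - t^(-5/2) - t^(-3/2) - t^(-1/2)  [11 crossings, <D> = A^-7 + A^-3 + A - A^9, w = -3]
D4 (bracket A^-7 + A^-3 + A - A^9; 9 crossings at w = -3): V = t^(-9/2) - t^(-5/2) - t^(-3/2) - t^(-1/2)
insight: one V(t) for all 4 diagrams — one class (guaranteed)


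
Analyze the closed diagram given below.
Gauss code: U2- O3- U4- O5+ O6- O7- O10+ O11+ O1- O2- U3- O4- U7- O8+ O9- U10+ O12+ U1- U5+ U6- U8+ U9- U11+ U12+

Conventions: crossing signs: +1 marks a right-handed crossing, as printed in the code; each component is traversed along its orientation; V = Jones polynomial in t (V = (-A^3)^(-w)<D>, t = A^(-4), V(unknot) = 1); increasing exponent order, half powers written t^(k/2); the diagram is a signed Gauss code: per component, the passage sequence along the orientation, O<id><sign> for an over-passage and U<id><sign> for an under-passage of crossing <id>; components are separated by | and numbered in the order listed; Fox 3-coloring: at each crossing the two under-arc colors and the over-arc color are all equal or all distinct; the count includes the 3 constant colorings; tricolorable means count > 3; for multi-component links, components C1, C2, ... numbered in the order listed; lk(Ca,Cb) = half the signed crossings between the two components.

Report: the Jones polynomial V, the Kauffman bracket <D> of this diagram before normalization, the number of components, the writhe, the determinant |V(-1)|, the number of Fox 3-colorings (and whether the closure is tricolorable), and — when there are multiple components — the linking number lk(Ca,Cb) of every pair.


V = -t^-4 + t^-3 + t^-1
<D> = A^-2 + A^6 - A^10 (w = -2)
1 component over 12 crossings, w = -2
9 Fox colorings among 3^12, |V(-1)| = 3: tricolorable
why: |V(-1)| = 3: so tricolorable, since 3 divides 3


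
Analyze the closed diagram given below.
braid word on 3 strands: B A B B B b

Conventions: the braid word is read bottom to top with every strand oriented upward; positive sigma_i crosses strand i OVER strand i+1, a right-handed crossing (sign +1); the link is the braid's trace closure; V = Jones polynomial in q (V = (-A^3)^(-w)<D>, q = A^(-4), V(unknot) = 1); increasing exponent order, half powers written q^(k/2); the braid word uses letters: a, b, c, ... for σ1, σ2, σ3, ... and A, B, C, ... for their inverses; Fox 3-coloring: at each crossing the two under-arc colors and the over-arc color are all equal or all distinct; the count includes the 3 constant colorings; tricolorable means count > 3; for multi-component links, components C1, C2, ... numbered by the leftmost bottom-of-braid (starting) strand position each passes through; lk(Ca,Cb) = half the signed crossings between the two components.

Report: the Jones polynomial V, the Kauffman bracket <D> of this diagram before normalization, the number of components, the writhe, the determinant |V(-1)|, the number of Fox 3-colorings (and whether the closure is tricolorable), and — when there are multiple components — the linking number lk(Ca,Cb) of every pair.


Jones polynomial: V(q) = -q^-4 + q^-3 + q^-1
<D> = A^-8 + 1 - A^4; writhe -4
components 1, writhe -4 (6 crossings)
3-colorings: 9 of 3^6, det 3 — tricolorable
note: det 3 = |V(-1)|; divisible by 3, so tricolorable


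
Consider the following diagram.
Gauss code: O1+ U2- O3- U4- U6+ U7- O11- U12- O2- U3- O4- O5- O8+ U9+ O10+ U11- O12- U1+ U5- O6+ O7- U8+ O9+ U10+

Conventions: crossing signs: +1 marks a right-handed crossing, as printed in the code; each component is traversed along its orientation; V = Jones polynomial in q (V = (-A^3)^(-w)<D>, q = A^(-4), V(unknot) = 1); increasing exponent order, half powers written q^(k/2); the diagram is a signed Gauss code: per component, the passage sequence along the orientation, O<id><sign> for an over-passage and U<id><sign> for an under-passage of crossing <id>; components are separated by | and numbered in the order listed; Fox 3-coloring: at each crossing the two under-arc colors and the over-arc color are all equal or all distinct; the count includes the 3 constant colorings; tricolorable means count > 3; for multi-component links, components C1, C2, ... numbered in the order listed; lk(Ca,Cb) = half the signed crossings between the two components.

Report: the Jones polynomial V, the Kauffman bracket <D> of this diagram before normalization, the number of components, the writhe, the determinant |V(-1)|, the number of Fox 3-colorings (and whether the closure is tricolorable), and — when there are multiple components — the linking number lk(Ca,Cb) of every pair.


Jones polynomial: V(q) = -q^-6 + 2q^-5 - 4q^-4 + 5q^-3 - 4q^-2 + 5q^-1 - 3 + 2q - q^2
<D> = -A^-14 + 2A^-10 - 3A^-6 + 5A^-2 - 4A^2 + 5A^6 - 4A^10 + 2A^14 - A^18; writhe -2
components 1, writhe -2 (12 crossings)
3-colorings: 9 of 3^12, det 27 — tricolorable
note: V spans 8 powers of q: at least 8 crossings in any diagram


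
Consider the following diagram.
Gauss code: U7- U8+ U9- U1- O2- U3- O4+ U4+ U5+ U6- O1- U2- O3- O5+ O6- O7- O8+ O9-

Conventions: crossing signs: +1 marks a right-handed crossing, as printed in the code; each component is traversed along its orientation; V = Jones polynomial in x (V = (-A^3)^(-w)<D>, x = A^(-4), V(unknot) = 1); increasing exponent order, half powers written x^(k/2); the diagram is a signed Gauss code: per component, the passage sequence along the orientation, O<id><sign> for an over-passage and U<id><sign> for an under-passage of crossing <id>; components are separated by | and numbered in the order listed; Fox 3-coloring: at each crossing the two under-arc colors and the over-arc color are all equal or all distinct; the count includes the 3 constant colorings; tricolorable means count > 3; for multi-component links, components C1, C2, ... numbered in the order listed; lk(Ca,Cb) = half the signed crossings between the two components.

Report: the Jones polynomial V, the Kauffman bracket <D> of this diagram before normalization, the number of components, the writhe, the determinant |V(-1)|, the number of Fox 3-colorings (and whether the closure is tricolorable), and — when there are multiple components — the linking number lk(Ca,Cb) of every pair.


Jones polynomial: V(x) = -x^-4 + x^-3 + x^-1
<D> = -A^-5 - A^3 + A^7; writhe -3
components 1, writhe -3 (9 crossings)
3-colorings: 9 of 3^9, det 3 — tricolorable
note: w = -3 shifts under R1 moves; the (-A^3)^(3) factor cancels that in V


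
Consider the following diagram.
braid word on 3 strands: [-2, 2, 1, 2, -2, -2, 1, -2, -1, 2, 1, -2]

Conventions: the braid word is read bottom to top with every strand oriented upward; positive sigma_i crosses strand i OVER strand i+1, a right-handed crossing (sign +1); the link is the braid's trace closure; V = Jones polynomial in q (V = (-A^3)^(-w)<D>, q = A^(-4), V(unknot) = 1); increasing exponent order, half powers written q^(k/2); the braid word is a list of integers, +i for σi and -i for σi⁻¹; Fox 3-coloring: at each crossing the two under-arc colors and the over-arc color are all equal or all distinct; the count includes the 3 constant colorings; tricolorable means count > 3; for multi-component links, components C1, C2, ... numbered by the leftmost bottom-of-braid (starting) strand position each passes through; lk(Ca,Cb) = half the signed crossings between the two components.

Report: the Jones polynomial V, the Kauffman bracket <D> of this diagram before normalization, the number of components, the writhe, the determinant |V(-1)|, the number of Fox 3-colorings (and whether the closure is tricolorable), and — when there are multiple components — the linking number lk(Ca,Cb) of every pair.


V = -q^-3 + 2q^-2 - 2q^-1 + 3 - 2q + 2q^2 - q^3
<D> = -A^-12 + 2A^-8 - 2A^-4 + 3 - 2A^4 + 2A^8 - A^12 (w = 0)
1 component over 12 crossings, w = 0
3 Fox colorings among 3^12, |V(-1)| = 13: not tricolorable
why: |V(-1)| = 13: so not tricolorable, since 3 does not divide 13


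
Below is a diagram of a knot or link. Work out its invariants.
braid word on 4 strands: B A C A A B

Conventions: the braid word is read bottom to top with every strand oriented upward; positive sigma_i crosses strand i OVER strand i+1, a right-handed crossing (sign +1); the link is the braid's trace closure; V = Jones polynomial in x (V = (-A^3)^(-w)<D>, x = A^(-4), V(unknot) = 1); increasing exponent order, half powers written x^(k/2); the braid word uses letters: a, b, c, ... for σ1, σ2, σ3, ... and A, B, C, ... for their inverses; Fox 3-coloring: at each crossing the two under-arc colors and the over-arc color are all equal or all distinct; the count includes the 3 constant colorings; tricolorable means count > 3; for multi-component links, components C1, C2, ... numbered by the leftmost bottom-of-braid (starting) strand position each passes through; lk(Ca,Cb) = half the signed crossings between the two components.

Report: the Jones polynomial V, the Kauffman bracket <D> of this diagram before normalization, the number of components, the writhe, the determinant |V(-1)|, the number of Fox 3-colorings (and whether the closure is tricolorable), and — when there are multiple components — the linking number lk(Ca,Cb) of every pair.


V = x^(-13/2) - x^(-11/2) + x^(-9/2) - 2x^(-7/2) - x^(-3/2)
<D> = -A^-12 - 2A^-4 + 1 - A^4 + A^8 (w = -6)
2 components over 6 crossings, w = -6
lk(C1,C2): -1
9 Fox colorings among 3^6, |V(-1)| = 6: tricolorable
why: |V(-1)| = 6: so tricolorable, since 3 divides 6


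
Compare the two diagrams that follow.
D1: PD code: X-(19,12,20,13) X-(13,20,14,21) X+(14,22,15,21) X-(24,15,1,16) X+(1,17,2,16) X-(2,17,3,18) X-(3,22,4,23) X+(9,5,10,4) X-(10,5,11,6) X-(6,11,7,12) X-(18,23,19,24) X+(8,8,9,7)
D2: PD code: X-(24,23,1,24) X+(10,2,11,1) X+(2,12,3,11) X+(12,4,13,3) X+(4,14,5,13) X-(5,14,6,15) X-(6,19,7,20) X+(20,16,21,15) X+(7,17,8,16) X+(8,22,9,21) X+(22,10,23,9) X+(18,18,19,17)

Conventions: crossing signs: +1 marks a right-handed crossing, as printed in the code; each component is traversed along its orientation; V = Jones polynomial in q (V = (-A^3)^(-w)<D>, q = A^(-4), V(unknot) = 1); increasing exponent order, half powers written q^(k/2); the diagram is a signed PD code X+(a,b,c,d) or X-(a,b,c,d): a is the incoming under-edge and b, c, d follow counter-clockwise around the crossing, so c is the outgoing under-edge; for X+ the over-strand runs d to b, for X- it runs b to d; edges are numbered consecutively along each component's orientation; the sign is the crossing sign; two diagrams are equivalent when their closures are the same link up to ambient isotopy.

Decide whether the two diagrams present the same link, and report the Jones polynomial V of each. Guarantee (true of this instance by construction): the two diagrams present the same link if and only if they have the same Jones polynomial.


equivalent: no
D1 (bracket A^-8 + 1 - A^4; 12 crossings at w = -4): V = -q^-4 + q^-3 + q^-1
D2 (bracket -A^-10 + A^-6 - A^-2 + A^2 + A^10; 12 crossings at w = +6): V = q^2 + q^4 - q^5 + q^6 - q^7
key observation: 2 values of V(q) split the 2 diagrams


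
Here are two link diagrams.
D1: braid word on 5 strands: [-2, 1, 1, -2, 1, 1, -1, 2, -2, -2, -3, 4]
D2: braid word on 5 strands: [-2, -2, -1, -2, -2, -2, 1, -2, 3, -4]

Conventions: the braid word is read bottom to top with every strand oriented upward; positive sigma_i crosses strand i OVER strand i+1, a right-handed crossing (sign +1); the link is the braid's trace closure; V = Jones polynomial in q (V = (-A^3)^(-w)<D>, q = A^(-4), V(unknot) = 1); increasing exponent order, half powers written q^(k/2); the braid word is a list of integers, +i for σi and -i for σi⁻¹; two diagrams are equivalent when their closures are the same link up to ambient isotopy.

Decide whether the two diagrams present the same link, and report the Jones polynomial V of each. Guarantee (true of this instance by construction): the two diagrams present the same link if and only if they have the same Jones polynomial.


same link: no
V(D1) = -q^-3 + 2q^-2 - 2q^-1 + 3 - 2q + 2q^2 - q^3  [12 crossings, <D> = -A^-12 + 2A^-8 - 2A^-4 + 3 - 2A^4 + 2A^8 - A^12, w = 0]
V(D2) = q^-8 - 2q^-7 + q^-6 - 2q^-5 + 2q^-4 + q^-2  (w -6, c 10, <D> = A^-10 + 2A^-2 - 2A^2 + A^6 - 2A^10 + A^14)
note: 2 classes among 2 diagrams; unequal V(q) rules out equality


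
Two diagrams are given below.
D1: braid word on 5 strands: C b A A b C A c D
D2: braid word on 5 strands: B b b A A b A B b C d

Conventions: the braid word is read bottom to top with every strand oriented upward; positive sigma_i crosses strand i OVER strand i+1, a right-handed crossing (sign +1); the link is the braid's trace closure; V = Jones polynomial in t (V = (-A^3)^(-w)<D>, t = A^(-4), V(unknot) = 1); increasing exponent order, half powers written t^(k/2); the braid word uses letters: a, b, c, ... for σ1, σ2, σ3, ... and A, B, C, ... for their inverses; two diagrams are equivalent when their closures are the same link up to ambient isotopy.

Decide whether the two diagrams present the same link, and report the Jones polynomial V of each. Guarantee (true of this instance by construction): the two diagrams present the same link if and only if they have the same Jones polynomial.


same link: yes
V(D1) = t^(-7/2) - 2t^(-5/2) + t^(-3/2) - 2t^(-1/2) + t^(1/2) - t^(3/2)  [9 crossings, <D> = A^-15 - A^-11 + 2A^-7 - A^-3 + 2A - A^5, w = -3]
D2 (bracket A^-9 - A^-5 + 2A^-1 - A^3 + 2A^7 - A^11; 11 crossings at w = -1): V = t^(-7/2) - 2t^(-5/2) + t^(-3/2) - 2t^(-1/2) + t^(1/2) - t^(3/2)
note: from 9 to 11 crossings by R-moves: one link, two diagrams


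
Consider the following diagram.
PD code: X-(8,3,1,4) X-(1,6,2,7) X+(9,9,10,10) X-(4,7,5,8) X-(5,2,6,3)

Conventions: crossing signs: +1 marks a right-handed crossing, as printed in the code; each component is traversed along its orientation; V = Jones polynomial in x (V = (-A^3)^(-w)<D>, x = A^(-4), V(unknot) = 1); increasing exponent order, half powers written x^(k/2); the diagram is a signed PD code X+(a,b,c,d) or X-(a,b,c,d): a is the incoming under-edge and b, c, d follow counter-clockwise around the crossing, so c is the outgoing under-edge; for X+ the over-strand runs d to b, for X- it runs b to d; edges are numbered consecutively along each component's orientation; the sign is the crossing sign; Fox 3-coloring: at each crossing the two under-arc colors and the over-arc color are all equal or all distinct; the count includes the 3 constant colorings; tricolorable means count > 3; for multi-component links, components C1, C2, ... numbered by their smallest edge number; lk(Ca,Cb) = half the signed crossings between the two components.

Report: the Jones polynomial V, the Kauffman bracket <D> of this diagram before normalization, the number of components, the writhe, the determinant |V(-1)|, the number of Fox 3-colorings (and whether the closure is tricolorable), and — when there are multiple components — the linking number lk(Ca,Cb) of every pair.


V(x) = x^(-9/2) - x^(-5/2) - x^(-3/2) - x^(-1/2)
bracket: A^-7 + A^-3 + A - A^9, w = -3
2 components, writhe -3, over 5 crossings
lk(C1,C2) = 0
det 0, colorings 27 of 3^5 — tricolorable
observation: the span of V is 4, within the link bound 5 + 2 - 1


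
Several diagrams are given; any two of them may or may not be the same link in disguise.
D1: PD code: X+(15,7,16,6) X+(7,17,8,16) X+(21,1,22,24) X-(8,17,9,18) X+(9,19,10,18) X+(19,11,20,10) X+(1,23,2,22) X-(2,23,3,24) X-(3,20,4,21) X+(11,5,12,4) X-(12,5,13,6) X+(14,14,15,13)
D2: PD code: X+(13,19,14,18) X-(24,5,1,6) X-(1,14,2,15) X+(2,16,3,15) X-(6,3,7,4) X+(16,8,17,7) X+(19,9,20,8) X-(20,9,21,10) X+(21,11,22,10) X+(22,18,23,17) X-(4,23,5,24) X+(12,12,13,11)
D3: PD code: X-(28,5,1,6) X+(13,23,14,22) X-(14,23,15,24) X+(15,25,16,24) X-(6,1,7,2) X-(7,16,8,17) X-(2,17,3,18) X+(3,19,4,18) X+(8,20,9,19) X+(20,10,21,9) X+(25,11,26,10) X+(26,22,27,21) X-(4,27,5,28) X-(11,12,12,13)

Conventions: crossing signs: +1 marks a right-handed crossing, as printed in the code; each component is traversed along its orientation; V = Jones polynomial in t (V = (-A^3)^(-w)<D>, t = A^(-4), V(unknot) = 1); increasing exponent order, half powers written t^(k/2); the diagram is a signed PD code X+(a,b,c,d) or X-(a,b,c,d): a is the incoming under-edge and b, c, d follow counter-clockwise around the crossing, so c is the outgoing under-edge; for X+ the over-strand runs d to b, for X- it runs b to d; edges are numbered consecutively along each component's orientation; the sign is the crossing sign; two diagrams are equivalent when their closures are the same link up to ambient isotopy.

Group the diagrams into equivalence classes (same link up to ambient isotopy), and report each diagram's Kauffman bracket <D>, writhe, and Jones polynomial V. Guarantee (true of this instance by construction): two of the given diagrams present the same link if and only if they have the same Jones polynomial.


classes: {D1} | {D2, D3}
V(D1) = t + t^3 - t^4  [12 crossings, <D> = -A^-4 + 1 + A^8, w = +4]
V(D2) = -t^-3 + t^-2 - t^-1 + 3 - t + t^2 - t^3  [12 crossings, <D> = -A^-6 + A^-2 - A^2 + 3A^6 - A^10 + A^14 - A^18, w = +2]
V(D3) = -t^-3 + t^-2 - t^-1 + 3 - t + t^2 - t^3  (w 0, c 14, <D> = -A^-12 + A^-8 - A^-4 + 3 - A^4 + A^8 - A^12)
insight: comparing 3 Jones polynomials yields 2 groups


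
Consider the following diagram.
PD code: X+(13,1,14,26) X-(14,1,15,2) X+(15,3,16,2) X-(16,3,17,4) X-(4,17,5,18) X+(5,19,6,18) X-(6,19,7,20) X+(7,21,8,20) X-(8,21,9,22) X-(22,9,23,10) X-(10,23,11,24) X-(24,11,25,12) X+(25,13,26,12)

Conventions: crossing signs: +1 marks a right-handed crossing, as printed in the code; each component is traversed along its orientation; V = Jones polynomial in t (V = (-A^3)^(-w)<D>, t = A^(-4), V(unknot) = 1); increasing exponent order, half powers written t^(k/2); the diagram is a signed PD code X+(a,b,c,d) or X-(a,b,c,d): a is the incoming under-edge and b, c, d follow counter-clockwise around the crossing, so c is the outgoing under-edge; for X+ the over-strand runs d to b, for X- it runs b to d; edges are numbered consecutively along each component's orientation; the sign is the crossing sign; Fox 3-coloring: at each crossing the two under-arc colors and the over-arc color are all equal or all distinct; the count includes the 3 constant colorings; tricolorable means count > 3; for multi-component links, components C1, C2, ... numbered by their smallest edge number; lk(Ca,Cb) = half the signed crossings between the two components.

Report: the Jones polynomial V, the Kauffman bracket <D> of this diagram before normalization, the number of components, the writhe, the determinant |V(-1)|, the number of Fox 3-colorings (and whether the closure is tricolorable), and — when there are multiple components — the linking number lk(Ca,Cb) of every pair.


V(t) = -t^-4 + t^-3 + t^-1
bracket: -A^-5 - A^3 + A^7, w = -3
1 component, writhe -3, over 13 crossings
det 3, colorings 9 of 3^13 — tricolorable
observation: w = -3 shifts under R1 moves; the (-A^3)^(3) factor cancels that in V


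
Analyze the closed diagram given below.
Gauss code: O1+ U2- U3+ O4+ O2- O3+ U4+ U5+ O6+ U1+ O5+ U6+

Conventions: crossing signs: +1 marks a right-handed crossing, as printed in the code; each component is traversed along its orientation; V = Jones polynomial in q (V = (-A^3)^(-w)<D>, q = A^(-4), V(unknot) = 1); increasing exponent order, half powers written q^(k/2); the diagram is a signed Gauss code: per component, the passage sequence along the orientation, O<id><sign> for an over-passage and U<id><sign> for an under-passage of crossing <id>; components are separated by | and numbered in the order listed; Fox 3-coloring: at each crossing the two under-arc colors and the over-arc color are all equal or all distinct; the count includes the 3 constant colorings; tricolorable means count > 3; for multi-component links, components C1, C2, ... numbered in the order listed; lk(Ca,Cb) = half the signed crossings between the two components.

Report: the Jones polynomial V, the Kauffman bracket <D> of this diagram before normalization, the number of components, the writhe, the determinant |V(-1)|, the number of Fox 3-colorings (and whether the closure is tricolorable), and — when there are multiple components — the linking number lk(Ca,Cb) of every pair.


V = q + q^3 - q^4
<D> = -A^-4 + 1 + A^8 (w = +4)
1 component over 6 crossings, w = +4
9 Fox colorings among 3^6, |V(-1)| = 3: tricolorable
why: det 3 = |V(-1)|; divisible by 3, so tricolorable


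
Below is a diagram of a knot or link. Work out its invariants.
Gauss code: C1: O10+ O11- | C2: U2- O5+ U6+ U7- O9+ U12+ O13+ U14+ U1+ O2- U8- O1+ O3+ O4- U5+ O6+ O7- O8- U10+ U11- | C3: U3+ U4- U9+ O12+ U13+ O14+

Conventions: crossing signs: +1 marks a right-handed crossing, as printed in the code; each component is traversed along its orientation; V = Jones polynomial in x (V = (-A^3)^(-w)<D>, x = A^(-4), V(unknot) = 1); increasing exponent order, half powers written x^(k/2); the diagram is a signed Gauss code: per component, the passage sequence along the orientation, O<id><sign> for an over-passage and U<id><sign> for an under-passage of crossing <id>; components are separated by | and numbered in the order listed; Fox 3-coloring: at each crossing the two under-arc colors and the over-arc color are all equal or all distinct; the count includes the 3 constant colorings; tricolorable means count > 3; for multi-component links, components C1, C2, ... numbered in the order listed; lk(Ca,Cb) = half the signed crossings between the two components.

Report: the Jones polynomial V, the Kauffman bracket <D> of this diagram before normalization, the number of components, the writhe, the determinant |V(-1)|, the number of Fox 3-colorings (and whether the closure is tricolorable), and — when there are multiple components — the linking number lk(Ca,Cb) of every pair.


V(x) = x^-1 + x - x^2 + x^3 + x^4 + x^6 - x^7 + x^8
bracket: A^-20 - A^-16 + A^-12 + A^-4 + 1 - A^4 + A^8 + A^16, w = +4
3 components, writhe +4, over 14 crossings
lk(C1,C2) = 0
linking number lk(C1,C3) = 0
lk(C2,C3): +2
det 0, colorings 9 of 3^15 — tricolorable
observation: |V(-1)| = 0: so tricolorable, since 3 divides 0


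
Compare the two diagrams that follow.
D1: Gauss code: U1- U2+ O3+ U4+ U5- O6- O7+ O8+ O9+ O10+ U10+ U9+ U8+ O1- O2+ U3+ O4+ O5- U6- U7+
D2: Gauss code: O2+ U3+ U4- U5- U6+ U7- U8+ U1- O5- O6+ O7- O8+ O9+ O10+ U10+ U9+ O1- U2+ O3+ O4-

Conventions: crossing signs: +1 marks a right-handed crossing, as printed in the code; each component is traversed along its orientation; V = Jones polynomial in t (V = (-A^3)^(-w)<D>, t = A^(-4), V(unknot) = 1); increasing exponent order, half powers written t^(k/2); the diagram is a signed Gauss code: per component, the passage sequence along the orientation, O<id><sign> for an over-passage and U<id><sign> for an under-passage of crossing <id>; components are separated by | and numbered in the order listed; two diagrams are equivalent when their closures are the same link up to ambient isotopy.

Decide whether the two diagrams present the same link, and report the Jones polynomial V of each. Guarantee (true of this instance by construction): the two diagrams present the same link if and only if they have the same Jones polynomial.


equivalent: yes
D1 (bracket A^12; 10 crossings at w = +4): V = 1
D2 (bracket A^6; 10 crossings at w = +2): V = 1
key observation: Reidemeister moves carry D1 (10 crossings) to D2 (10)


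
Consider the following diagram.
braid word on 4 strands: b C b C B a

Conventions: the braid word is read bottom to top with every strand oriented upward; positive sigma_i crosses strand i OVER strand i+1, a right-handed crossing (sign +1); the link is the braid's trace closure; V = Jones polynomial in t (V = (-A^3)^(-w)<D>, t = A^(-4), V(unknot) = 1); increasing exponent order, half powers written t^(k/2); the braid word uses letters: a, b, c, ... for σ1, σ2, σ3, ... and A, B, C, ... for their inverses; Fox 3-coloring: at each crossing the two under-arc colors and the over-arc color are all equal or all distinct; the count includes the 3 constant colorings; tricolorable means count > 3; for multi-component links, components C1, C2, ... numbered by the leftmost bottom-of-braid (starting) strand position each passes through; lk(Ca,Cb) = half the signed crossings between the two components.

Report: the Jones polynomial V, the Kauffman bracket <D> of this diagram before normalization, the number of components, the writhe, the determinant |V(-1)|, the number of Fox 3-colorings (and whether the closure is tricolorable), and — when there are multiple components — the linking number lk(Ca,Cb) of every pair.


Jones polynomial: V(t) = -t^(-5/2) - t^(-1/2)
<D> = -A^2 - A^10; writhe 0
components 2, writhe 0 (6 crossings)
linking number lk(C1,C2) = -1
3-colorings: 3 of 3^6, det 2 — not tricolorable
note: the span of V is 2, within the link bound 6 + 2 - 1


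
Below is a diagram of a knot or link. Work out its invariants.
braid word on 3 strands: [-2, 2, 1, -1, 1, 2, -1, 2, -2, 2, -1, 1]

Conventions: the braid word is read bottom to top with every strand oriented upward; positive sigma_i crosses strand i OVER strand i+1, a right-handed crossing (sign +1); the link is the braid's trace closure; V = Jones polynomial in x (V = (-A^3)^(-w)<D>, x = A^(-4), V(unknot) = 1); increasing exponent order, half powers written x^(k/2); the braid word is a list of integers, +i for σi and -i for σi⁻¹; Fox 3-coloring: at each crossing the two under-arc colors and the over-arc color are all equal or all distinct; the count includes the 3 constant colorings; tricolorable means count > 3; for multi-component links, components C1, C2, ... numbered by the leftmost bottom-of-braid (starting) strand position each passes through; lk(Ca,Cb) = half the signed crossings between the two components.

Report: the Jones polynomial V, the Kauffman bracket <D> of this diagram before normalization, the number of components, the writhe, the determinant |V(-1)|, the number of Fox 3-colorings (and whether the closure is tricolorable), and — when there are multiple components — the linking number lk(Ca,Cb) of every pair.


V(x) = 1
bracket: A^6, w = +2
1 component, writhe +2, over 12 crossings
det 1, colorings 3 of 3^12 — not tricolorable
observation: |V(-1)| = 1: so not tricolorable, since 3 does not divide 1


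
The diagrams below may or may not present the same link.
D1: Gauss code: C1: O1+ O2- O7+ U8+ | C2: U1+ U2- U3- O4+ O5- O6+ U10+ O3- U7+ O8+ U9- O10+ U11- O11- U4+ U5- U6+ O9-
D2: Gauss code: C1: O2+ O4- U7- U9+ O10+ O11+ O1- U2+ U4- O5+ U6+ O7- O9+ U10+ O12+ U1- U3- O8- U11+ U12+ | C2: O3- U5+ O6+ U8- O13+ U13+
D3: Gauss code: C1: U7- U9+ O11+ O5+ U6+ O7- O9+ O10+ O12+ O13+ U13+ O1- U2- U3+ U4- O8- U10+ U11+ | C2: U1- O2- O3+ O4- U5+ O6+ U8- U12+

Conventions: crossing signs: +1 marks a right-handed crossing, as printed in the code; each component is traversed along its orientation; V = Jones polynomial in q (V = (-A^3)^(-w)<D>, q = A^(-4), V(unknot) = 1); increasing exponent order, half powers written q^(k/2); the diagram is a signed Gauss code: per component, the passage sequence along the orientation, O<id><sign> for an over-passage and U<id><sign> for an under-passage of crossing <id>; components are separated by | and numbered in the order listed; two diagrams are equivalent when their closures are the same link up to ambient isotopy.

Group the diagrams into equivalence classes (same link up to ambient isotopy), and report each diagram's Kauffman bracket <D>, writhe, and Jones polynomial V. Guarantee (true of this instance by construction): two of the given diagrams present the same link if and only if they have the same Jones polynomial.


grouping into links: {D1} | {D2, D3}
V(D1) = -q^(-3/2) + q^(-1/2) - 2q^(1/2) + 2q^(3/2) - 2q^(5/2) + q^(7/2) - q^(9/2)  (w +1, c 11, <D> = A^-15 - A^-11 + 2A^-7 - 2A^-3 + 2A - A^5 + A^9)
V(D2) = -q^(-3/2) + q^(-1/2) - 2q^(1/2) + q^(3/2) - 2q^(5/2) + q^(7/2)  (w +3, c 13, <D> = -A^-5 + 2A^-1 - A^3 + 2A^7 - A^11 + A^15)
V(D3) = -q^(-3/2) + q^(-1/2) - 2q^(1/2) + q^(3/2) - 2q^(5/2) + q^(7/2)  [13 crossings, <D> = -A^-5 + 2A^-1 - A^3 + 2A^7 - A^11 + A^15, w = +3]
why: comparing 3 Jones polynomials yields 2 groups


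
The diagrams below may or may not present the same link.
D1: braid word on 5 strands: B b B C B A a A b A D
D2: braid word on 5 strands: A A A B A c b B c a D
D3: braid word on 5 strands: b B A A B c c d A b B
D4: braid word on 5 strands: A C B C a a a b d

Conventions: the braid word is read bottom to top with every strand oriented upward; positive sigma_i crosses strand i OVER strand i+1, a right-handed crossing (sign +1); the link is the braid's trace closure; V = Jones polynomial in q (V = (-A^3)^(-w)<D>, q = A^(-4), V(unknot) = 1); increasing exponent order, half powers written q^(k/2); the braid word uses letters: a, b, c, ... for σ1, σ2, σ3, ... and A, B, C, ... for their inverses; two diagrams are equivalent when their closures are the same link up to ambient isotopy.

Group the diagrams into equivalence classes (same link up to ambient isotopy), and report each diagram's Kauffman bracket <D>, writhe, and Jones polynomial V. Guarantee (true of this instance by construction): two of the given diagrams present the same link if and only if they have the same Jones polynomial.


classes: {D1} | {D2, D3} | {D4}
V(D1) = -q^(-9/2) - q^(-5/2) + q^(-3/2) - q^(-1/2)  [11 crossings, <D> = A^-13 - A^-9 + A^-5 + A^3, w = -5]
V(D2) = q^(-7/2) - q^(-5/2) + q^(-3/2) - 2q^(-1/2) - q^(3/2)  (w -3, c 11, <D> = A^-15 + 2A^-7 - A^-3 + A - A^5)
V(D3) = q^(-7/2) - q^(-5/2) + q^(-3/2) - 2q^(-1/2) - q^(3/2)  [11 crossings, <D> = A^-9 + 2A^-1 - A^3 + A^7 - A^11, w = -1]
V(D4) = -q^(-3/2) + q^(-1/2) - 2q^(1/2) + q^(3/2) - 2q^(5/2) + q^(7/2)  (w +1, c 9, <D> = -A^-11 + 2A^-7 - A^-3 + 2A - A^5 + A^9)
note: comparing 4 Jones polynomials yields 3 groups


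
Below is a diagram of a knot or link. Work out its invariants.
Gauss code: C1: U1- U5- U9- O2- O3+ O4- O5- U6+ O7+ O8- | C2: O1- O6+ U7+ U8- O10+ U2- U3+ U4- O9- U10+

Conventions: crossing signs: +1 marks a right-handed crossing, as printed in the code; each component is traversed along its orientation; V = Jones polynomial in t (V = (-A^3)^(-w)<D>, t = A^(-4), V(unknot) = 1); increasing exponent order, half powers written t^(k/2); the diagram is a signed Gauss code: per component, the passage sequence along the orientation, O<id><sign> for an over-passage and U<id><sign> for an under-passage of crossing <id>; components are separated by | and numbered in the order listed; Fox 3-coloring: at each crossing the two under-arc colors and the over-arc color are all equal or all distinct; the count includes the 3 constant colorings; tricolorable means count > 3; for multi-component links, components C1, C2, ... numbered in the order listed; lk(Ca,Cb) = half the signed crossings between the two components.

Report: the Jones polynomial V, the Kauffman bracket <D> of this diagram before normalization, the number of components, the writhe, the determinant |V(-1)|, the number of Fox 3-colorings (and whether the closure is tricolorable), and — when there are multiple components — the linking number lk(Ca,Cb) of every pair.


Jones polynomial: V(t) = -t^(-5/2) - t^(-1/2)
<D> = -A^-4 - A^4; writhe -2
components 2, writhe -2 (10 crossings)
linking number lk(C1,C2) = -1
3-colorings: 3 of 3^10, det 2 — not tricolorable
note: the 1 component pair carries total linking -1


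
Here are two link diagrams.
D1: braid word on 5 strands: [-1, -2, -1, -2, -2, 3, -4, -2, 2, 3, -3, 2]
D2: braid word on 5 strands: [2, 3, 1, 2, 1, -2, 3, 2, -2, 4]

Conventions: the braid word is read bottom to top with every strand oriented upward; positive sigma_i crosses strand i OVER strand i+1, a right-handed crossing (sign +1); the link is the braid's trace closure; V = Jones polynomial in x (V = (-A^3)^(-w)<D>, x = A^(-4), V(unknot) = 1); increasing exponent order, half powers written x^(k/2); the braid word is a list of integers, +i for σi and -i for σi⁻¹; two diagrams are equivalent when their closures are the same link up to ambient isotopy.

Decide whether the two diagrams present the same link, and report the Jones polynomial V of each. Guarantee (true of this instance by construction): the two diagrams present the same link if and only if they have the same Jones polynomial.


equivalent: no
D1 (bracket A^-8 + 1 - A^4; 12 crossings at w = -4): V = -x^-4 + x^-3 + x^-1
V(D2) = x + x^3 - x^4  (w +6, c 10, <D> = -A^2 + A^6 + A^14)
key observation: 2 values of V(x) split the 2 diagrams
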